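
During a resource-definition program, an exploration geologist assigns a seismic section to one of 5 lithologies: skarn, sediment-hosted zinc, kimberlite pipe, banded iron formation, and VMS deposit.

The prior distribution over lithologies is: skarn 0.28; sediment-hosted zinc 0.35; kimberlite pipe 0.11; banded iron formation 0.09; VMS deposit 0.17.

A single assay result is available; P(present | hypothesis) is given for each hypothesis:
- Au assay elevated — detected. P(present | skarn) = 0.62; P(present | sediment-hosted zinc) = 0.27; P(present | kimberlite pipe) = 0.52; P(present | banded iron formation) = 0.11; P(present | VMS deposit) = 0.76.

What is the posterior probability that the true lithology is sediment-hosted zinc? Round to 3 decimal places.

By Bayes' rule, the unnormalized weight for each hypothesis is prior × likelihood:
  skarn: 0.28 × 0.62 = 0.1736
  sediment-hosted zinc: 0.35 × 0.27 = 0.0945
  kimberlite pipe: 0.11 × 0.52 = 0.0572
  banded iron formation: 0.09 × 0.11 = 0.0099
  VMS deposit: 0.17 × 0.76 = 0.1292
Normalizing constant Z = 0.1736 + 0.0945 + 0.0572 + 0.0099 + 0.1292 = 0.4644.
P(sediment-hosted zinc | evidence) = 0.0945 / 0.4644 ≈ 0.203.

0.203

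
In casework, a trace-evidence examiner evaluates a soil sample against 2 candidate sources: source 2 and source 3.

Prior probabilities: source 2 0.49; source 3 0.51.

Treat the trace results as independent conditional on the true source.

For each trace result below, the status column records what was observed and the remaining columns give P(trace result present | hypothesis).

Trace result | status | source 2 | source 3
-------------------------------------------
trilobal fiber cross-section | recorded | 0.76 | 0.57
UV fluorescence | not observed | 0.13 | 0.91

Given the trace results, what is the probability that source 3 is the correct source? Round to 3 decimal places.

0.075

Multiply each prior by the joint likelihood of the trace result pattern (using 1 − P(present | H) for each absent trace result):
  source 2: 0.49 × 0.76 × (1 − 0.13) = 0.32399
  source 3: 0.51 × 0.57 × (1 − 0.91) = 0.026163
The unnormalized weights sum to 0.35015.
P(source 3 | evidence) = 0.026163 / 0.35015 ≈ 0.075.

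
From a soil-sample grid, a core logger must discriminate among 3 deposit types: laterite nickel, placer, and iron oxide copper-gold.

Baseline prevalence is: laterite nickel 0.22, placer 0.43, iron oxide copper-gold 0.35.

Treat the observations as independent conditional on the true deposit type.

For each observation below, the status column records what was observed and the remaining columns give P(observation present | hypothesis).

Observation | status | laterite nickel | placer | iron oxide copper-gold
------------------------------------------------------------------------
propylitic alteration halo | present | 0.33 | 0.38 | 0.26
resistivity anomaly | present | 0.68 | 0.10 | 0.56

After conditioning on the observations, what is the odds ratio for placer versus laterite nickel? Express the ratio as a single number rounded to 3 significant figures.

0.331

Posterior odds equal prior odds times the likelihood ratio; only the two competing hypotheses matter.
  placer: 0.43 × 0.38 × 0.10 = 0.01634
  laterite nickel: 0.22 × 0.33 × 0.68 = 0.049368
Posterior odds = 0.01634 / 0.049368 ≈ 0.331.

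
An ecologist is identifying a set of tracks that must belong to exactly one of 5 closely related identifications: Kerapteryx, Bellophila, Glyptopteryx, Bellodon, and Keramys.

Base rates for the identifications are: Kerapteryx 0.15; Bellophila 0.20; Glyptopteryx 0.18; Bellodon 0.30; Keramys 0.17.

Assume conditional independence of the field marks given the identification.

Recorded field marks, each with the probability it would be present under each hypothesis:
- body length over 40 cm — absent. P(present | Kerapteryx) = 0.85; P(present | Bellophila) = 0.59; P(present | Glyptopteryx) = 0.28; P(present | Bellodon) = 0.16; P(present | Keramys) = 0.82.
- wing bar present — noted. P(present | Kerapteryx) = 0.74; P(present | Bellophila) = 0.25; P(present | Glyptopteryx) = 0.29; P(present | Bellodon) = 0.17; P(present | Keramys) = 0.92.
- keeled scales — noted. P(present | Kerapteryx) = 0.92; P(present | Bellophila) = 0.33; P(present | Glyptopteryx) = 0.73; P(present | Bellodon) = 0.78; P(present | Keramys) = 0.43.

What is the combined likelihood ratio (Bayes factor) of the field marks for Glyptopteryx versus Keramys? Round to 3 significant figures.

Take the product of per-field mark likelihoods under each hypothesis (using 1 − P(present | H) for each absent field mark), then divide.
  Glyptopteryx: (1 − 0.28) × 0.29 × 0.73 = 0.15242
  Keramys: (1 − 0.82) × 0.92 × 0.43 = 0.071208
Bayes factor = 0.15242 / 0.071208 ≈ 2.14

2.14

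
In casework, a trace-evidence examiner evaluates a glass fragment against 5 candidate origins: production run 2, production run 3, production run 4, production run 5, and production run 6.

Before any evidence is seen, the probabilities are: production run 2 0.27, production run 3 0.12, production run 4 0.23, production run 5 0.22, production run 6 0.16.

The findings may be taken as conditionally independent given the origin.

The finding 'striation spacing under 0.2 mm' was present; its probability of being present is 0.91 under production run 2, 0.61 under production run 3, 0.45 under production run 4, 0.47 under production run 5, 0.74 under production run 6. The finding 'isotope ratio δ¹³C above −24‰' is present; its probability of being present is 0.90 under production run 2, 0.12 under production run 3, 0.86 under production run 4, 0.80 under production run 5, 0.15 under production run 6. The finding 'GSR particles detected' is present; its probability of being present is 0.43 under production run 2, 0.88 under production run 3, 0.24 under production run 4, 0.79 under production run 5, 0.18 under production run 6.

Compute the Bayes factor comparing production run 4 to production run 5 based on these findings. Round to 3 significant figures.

0.313

Joint likelihood of the evidence pattern under each hypothesis:
  production run 4: 0.45 × 0.86 × 0.24 = 0.09288
  production run 5: 0.47 × 0.80 × 0.79 = 0.29704
Bayes factor = 0.09288 / 0.29704 ≈ 0.313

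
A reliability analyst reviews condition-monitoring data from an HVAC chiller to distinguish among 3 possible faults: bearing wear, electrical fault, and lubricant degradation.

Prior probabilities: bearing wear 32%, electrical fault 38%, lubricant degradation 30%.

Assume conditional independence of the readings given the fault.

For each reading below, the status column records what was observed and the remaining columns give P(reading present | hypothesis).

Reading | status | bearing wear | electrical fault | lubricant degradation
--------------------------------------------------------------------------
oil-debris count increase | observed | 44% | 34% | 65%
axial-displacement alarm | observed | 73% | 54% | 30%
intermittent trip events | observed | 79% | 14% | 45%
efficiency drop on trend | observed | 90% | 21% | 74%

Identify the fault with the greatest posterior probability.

For each hypothesis, the unnormalized posterior weight is prior × product of the reading likelihoods:
  bearing wear: 0.32 × 0.44 × 0.73 × 0.79 × 0.90 = 0.073079
  electrical fault: 0.38 × 0.34 × 0.54 × 0.14 × 0.21 = 0.0020512
  lubricant degradation: 0.30 × 0.65 × 0.30 × 0.45 × 0.74 = 0.01948
The unnormalized weights sum to 0.094611.
P(bearing wear | evidence) ≈ 0.073079 / 0.094611 ≈ 0.772
P(electrical fault | evidence) ≈ 0.0020512 / 0.094611 ≈ 0.022
P(lubricant degradation | evidence) ≈ 0.01948 / 0.094611 ≈ 0.206
The largest is 0.772, so bearing wear is most probable.

bearing wear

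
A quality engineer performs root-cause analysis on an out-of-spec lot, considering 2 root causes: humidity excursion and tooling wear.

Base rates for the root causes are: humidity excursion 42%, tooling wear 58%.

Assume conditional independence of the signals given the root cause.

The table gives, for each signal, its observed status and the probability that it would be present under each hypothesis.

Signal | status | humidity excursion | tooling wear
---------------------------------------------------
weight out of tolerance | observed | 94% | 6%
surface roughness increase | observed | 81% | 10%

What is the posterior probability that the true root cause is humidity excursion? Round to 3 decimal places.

0.989

Multiply each prior by the joint likelihood of the signal pattern:
  humidity excursion: 0.42 × 0.94 × 0.81 = 0.31979
  tooling wear: 0.58 × 0.06 × 0.10 = 0.00348
Marginal likelihood of the evidence = 0.32327.
P(humidity excursion | evidence) = 0.31979 / 0.32327 ≈ 0.989.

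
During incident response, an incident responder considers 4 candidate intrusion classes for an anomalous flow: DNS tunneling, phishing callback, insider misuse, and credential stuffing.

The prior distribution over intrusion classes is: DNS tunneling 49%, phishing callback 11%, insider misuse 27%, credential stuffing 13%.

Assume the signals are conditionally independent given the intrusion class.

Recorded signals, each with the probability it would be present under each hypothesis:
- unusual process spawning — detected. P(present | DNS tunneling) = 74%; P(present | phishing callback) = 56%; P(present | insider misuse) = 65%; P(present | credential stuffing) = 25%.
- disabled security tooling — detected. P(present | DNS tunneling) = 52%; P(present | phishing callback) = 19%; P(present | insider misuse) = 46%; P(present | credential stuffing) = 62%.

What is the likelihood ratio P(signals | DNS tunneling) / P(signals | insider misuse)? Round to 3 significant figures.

Joint likelihood of the signal pattern under each hypothesis:
  DNS tunneling: 0.74 × 0.52 = 0.3848
  insider misuse: 0.65 × 0.46 = 0.299
Bayes factor = 0.3848 / 0.299 ≈ 1.29

1.29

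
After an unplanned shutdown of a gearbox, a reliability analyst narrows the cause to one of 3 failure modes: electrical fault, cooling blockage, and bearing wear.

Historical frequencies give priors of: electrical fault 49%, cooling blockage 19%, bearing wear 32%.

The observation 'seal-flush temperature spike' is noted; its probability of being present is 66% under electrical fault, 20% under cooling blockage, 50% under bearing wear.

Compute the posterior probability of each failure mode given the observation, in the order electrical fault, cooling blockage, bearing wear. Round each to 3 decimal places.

By Bayes' rule, the unnormalized weight for each hypothesis is prior × likelihood:
  electrical fault: 0.49 × 0.66 = 0.3234
  cooling blockage: 0.19 × 0.20 = 0.038
  bearing wear: 0.32 × 0.50 = 0.16
The unnormalized weights sum to 0.5214.
P(electrical fault | evidence) = 0.3234 / 0.5214 ≈ 0.620
P(cooling blockage | evidence) = 0.038 / 0.5214 ≈ 0.073
P(bearing wear | evidence) = 0.16 / 0.5214 ≈ 0.307

0.620, 0.073, 0.307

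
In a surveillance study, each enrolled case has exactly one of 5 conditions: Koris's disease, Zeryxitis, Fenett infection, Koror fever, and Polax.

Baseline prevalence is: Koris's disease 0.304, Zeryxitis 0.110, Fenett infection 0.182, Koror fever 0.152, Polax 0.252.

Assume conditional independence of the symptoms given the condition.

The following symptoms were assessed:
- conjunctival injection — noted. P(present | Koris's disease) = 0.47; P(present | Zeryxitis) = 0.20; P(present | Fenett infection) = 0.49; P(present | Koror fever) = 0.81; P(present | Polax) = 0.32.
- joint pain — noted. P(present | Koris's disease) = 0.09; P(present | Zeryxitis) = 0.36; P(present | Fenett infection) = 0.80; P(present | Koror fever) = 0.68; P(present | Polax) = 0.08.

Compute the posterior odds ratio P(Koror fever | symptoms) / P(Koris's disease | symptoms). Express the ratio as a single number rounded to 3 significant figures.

Posterior odds equal prior odds times the likelihood ratio; only the two competing hypotheses matter.
  Koror fever: 0.152 × 0.81 × 0.68 = 0.083722
  Koris's disease: 0.304 × 0.47 × 0.09 = 0.012859
Odds(Koror fever : Koris's disease) = 0.083722 / 0.012859 ≈ 6.51.

6.51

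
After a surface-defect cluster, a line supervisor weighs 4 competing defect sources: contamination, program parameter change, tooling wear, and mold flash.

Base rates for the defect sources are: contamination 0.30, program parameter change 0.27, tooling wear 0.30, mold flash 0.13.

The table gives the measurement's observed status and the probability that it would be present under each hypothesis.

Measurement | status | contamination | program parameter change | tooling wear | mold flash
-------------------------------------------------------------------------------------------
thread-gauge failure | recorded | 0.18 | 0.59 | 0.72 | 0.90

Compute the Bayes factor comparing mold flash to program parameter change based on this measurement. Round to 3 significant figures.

1.53

Likelihood of this measurement under each hypothesis:
  mold flash: 0.9
  program parameter change: 0.59
Bayes factor = 0.9 / 0.59 ≈ 1.53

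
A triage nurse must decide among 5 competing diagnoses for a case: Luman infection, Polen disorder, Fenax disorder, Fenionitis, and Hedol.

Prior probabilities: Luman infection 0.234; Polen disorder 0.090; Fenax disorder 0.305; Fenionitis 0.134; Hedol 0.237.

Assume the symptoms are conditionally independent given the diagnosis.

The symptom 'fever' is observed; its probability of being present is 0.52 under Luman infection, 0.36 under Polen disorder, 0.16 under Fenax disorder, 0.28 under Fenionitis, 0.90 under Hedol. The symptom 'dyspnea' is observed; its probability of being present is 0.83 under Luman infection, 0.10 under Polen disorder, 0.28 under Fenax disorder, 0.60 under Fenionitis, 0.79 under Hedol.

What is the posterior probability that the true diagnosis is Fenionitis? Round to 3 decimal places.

For each hypothesis, the unnormalized posterior weight is prior × product of the symptom likelihoods:
  Luman infection: 0.234 × 0.52 × 0.83 = 0.10099
  Polen disorder: 0.090 × 0.36 × 0.10 = 0.00324
  Fenax disorder: 0.305 × 0.16 × 0.28 = 0.013664
  Fenionitis: 0.134 × 0.28 × 0.60 = 0.022512
  Hedol: 0.237 × 0.90 × 0.79 = 0.16851
Marginal likelihood of the evidence = 0.30892.
P(Fenionitis | evidence) = 0.022512 / 0.30892 ≈ 0.073.

0.073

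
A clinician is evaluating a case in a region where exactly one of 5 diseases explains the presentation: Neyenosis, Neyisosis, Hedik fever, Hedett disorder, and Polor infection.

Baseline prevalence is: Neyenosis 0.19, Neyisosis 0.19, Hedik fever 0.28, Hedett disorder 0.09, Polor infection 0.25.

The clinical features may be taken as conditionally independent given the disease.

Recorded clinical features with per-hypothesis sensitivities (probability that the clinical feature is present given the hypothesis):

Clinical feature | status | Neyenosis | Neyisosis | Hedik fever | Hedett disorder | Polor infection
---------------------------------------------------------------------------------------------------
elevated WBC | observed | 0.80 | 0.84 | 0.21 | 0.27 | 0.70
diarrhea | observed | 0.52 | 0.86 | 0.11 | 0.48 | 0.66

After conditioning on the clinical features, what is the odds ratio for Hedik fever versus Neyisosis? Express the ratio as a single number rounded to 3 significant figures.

Unnormalized posterior weight (prior times the clinical feature likelihoods) for each of the two hypotheses:
  Hedik fever: 0.28 × 0.21 × 0.11 = 0.006468
  Neyisosis: 0.19 × 0.84 × 0.86 = 0.13726
Odds(Hedik fever : Neyisosis) = 0.006468 / 0.13726 ≈ 0.0471.

0.0471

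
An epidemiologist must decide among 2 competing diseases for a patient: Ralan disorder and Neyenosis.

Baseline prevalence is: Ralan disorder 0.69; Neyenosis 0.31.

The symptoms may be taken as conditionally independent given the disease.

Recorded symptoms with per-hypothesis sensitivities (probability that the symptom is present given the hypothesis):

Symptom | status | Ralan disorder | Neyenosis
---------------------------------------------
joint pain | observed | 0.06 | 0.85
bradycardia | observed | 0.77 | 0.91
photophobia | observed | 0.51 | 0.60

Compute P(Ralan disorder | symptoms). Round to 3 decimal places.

For each hypothesis, the unnormalized posterior weight is prior × product of the symptom likelihoods:
  Ralan disorder: 0.69 × 0.06 × 0.77 × 0.51 = 0.016258
  Neyenosis: 0.31 × 0.85 × 0.91 × 0.60 = 0.14387
Marginal likelihood of the evidence = 0.16013.
P(Ralan disorder | evidence) = 0.016258 / 0.16013 ≈ 0.102.

0.102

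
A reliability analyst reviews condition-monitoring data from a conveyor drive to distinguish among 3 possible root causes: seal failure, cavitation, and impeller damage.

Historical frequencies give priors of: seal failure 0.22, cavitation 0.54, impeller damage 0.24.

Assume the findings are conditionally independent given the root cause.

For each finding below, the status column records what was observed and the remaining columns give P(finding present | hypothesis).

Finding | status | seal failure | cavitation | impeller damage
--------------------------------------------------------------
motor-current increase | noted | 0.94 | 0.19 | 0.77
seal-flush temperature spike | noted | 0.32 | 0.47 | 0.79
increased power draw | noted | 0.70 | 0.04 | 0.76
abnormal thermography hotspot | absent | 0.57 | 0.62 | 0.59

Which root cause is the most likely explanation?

By Bayes' rule with conditional independence, the unnormalized weight for each hypothesis is prior × ∏ likelihoods (using 1 − P(present | H) for each absent finding):
  seal failure: 0.22 × 0.94 × 0.32 × 0.70 × (1 − 0.57) = 0.019919
  cavitation: 0.54 × 0.19 × 0.47 × 0.04 × (1 − 0.62) = 0.00073297
  impeller damage: 0.24 × 0.77 × 0.79 × 0.76 × (1 − 0.59) = 0.045491
Normalizing constant Z = 0.019919 + 0.00073297 + 0.045491 = 0.066143.
P(seal failure | evidence) ≈ 0.019919 / 0.066143 ≈ 0.301
P(cavitation | evidence) ≈ 0.00073297 / 0.066143 ≈ 0.011
P(impeller damage | evidence) ≈ 0.045491 / 0.066143 ≈ 0.688
The largest is 0.688, so impeller damage is most probable.

impeller damage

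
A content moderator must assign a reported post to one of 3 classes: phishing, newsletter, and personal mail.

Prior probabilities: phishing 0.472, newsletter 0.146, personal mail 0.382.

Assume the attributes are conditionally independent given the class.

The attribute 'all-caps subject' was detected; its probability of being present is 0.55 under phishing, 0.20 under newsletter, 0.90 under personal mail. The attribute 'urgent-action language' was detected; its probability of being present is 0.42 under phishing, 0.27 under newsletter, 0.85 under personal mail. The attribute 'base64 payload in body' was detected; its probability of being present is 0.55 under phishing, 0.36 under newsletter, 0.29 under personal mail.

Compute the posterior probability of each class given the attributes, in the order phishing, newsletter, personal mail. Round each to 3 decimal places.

For each hypothesis, the unnormalized posterior weight is prior × product of the attribute likelihoods:
  phishing: 0.472 × 0.55 × 0.42 × 0.55 = 0.059968
  newsletter: 0.146 × 0.20 × 0.27 × 0.36 = 0.0028382
  personal mail: 0.382 × 0.90 × 0.85 × 0.29 = 0.084747
Marginal likelihood of the evidence = 0.14755.
P(phishing | evidence) = 0.059968 / 0.14755 ≈ 0.406
P(newsletter | evidence) = 0.0028382 / 0.14755 ≈ 0.019
P(personal mail | evidence) = 0.084747 / 0.14755 ≈ 0.574

0.406, 0.019, 0.574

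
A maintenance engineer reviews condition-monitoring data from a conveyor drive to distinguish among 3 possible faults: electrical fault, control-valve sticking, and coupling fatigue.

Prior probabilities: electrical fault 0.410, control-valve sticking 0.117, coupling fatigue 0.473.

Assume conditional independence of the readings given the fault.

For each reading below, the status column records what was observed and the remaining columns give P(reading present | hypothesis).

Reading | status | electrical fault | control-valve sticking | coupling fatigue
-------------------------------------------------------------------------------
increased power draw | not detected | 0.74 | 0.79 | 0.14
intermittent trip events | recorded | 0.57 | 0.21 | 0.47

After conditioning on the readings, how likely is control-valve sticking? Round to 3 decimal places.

0.020

By Bayes' rule with conditional independence, the unnormalized weight for each hypothesis is prior × ∏ likelihoods (using 1 − P(present | H) for each absent reading):
  electrical fault: 0.410 × (1 − 0.74) × 0.57 = 0.060762
  control-valve sticking: 0.117 × (1 − 0.79) × 0.21 = 0.0051597
  coupling fatigue: 0.473 × (1 − 0.14) × 0.47 = 0.19119
Marginal likelihood of the evidence = 0.25711.
P(control-valve sticking | evidence) = 0.0051597 / 0.25711 ≈ 0.020.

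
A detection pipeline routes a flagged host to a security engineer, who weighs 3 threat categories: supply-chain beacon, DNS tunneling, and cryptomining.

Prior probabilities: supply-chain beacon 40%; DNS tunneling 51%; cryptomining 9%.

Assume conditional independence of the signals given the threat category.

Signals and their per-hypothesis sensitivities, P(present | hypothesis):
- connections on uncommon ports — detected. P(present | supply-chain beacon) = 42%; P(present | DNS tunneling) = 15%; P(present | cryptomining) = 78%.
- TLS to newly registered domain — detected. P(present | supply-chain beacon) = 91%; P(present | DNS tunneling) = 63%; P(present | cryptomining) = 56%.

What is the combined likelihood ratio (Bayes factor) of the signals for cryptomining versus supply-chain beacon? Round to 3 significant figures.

1.14

Joint likelihood of the signal pattern under each hypothesis:
  cryptomining: 0.78 × 0.56 = 0.4368
  supply-chain beacon: 0.42 × 0.91 = 0.3822
Bayes factor = 0.4368 / 0.3822 ≈ 1.14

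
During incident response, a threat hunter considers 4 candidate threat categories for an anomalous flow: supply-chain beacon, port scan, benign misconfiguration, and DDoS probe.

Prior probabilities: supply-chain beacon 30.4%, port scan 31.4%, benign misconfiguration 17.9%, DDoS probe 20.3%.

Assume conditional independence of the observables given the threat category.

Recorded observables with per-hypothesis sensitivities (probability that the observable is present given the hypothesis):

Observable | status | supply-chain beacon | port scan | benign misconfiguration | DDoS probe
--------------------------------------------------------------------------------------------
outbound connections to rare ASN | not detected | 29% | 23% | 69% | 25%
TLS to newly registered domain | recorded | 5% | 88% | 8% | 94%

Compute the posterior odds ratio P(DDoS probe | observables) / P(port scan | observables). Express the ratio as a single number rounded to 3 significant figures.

0.673

Posterior odds equal prior odds times the likelihood ratio; only the two competing hypotheses matter (using 1 − P(present | H) for each absent observable).
  DDoS probe: 0.203 × (1 − 0.25) × 0.94 = 0.14311
  port scan: 0.314 × (1 − 0.23) × 0.88 = 0.21277
Posterior odds = 0.14311 / 0.21277 ≈ 0.673.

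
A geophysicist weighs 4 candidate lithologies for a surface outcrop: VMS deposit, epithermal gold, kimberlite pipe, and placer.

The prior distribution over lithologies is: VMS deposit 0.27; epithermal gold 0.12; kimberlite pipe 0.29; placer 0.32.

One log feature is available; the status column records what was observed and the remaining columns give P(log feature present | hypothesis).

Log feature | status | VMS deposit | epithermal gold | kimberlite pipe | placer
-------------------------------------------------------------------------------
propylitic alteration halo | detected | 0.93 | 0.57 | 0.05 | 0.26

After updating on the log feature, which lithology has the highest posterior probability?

VMS deposit

For each hypothesis, the unnormalized posterior weight is prior × likelihood:
  VMS deposit: 0.27 × 0.93 = 0.2511
  epithermal gold: 0.12 × 0.57 = 0.0684
  kimberlite pipe: 0.29 × 0.05 = 0.0145
  placer: 0.32 × 0.26 = 0.0832
Marginal likelihood of the evidence = 0.4172.
P(VMS deposit | evidence) ≈ 0.2511 / 0.4172 ≈ 0.602
P(epithermal gold | evidence) ≈ 0.0684 / 0.4172 ≈ 0.164
P(kimberlite pipe | evidence) ≈ 0.0145 / 0.4172 ≈ 0.035
P(placer | evidence) ≈ 0.0832 / 0.4172 ≈ 0.199
The largest is 0.602, so VMS deposit is most probable.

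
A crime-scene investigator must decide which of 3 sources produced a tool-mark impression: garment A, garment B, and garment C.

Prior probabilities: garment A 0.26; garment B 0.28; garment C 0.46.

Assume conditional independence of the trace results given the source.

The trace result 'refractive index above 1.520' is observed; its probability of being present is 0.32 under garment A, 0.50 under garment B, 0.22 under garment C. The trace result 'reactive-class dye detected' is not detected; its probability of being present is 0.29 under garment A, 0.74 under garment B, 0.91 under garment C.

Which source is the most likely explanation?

garment A

Multiply each prior by the joint likelihood of the trace result pattern (using 1 − P(present | H) for each absent trace result):
  garment A: 0.26 × 0.32 × (1 − 0.29) = 0.059072
  garment B: 0.28 × 0.50 × (1 − 0.74) = 0.0364
  garment C: 0.46 × 0.22 × (1 − 0.91) = 0.009108
The unnormalized weights sum to 0.10458.
P(garment A | evidence) ≈ 0.059072 / 0.10458 ≈ 0.565
P(garment B | evidence) ≈ 0.0364 / 0.10458 ≈ 0.348
P(garment C | evidence) ≈ 0.009108 / 0.10458 ≈ 0.087
The largest is 0.565, so garment A is most probable.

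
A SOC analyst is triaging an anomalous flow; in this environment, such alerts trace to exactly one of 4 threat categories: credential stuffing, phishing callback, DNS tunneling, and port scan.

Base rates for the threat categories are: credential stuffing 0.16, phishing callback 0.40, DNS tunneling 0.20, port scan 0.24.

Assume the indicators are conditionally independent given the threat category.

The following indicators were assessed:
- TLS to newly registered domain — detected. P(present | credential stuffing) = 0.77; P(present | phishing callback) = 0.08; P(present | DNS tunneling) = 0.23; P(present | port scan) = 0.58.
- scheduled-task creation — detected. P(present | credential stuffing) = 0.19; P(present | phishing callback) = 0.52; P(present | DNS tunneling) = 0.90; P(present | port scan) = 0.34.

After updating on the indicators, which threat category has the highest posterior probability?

port scan

By Bayes' rule with conditional independence, the unnormalized weight for each hypothesis is prior × ∏ likelihoods:
  credential stuffing: 0.16 × 0.77 × 0.19 = 0.023408
  phishing callback: 0.40 × 0.08 × 0.52 = 0.01664
  DNS tunneling: 0.20 × 0.23 × 0.90 = 0.0414
  port scan: 0.24 × 0.58 × 0.34 = 0.047328
Normalizing constant Z = 0.023408 + 0.01664 + 0.0414 + 0.047328 = 0.12878.
P(credential stuffing | evidence) ≈ 0.023408 / 0.12878 ≈ 0.182
P(phishing callback | evidence) ≈ 0.01664 / 0.12878 ≈ 0.129
P(DNS tunneling | evidence) ≈ 0.0414 / 0.12878 ≈ 0.321
P(port scan | evidence) ≈ 0.047328 / 0.12878 ≈ 0.368
The largest is 0.368, so port scan is most probable.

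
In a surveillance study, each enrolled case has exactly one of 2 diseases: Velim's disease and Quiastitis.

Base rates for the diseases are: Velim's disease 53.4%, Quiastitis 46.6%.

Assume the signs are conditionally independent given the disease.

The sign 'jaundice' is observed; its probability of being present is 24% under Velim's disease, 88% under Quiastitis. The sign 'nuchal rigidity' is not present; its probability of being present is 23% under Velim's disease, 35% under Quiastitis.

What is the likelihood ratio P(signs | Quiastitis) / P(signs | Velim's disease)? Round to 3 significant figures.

The Bayes factor is the ratio of the joint likelihoods of the sign pattern under the two hypotheses (using 1 − P(present | H) for each absent sign).
  Quiastitis: 0.88 × (1 − 0.35) = 0.572
  Velim's disease: 0.24 × (1 − 0.23) = 0.1848
Bayes factor = 0.572 / 0.1848 ≈ 3.10

3.10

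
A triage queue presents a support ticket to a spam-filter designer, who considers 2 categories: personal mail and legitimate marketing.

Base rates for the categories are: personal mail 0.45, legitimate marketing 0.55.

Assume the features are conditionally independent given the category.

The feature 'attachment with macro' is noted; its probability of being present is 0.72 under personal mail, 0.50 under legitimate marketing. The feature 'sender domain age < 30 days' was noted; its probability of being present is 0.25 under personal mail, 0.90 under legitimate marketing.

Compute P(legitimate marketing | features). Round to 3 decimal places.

Multiply each prior by the joint likelihood of the feature pattern:
  personal mail: 0.45 × 0.72 × 0.25 = 0.081
  legitimate marketing: 0.55 × 0.50 × 0.90 = 0.2475
The unnormalized weights sum to 0.3285.
P(legitimate marketing | evidence) = 0.2475 / 0.3285 ≈ 0.753.

0.753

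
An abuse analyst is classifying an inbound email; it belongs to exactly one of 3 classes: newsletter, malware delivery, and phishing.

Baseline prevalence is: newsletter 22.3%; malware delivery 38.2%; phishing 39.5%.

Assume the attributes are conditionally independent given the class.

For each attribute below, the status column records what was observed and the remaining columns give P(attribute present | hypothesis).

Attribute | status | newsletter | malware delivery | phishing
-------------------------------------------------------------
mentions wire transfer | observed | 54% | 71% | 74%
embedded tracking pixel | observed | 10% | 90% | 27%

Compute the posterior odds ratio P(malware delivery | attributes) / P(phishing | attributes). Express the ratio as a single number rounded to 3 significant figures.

3.09

The normalizing constant cancels in an odds ratio, so compute prior × likelihood for the two hypotheses only:
  malware delivery: 0.382 × 0.71 × 0.90 = 0.2441
  phishing: 0.395 × 0.74 × 0.27 = 0.078921
Odds(malware delivery : phishing) = 0.2441 / 0.078921 ≈ 3.09.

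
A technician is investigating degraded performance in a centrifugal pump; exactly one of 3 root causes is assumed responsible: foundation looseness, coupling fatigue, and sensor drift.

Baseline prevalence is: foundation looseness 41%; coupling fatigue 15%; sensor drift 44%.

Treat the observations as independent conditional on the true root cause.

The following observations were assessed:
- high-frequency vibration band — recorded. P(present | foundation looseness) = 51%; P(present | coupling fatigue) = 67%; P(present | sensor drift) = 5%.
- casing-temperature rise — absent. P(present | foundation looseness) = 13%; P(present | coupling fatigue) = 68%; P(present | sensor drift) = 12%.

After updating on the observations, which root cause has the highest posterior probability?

foundation looseness

Multiply each prior by the joint likelihood of the evidence pattern (using 1 − P(present | H) for each absent observation):
  foundation looseness: 0.41 × 0.51 × (1 − 0.13) = 0.18192
  coupling fatigue: 0.15 × 0.67 × (1 − 0.68) = 0.03216
  sensor drift: 0.44 × 0.05 × (1 − 0.12) = 0.01936
The unnormalized weights sum to 0.23344.
P(foundation looseness | evidence) ≈ 0.18192 / 0.23344 ≈ 0.779
P(coupling fatigue | evidence) ≈ 0.03216 / 0.23344 ≈ 0.138
P(sensor drift | evidence) ≈ 0.01936 / 0.23344 ≈ 0.083
The largest is 0.779, so foundation looseness is most probable.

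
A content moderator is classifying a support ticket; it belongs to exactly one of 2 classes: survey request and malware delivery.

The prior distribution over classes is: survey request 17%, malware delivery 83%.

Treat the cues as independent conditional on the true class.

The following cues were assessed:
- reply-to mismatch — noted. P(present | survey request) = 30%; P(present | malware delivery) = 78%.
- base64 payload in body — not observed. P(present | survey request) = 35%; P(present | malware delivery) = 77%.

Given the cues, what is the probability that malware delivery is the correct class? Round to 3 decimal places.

0.818

By Bayes' rule with conditional independence, the unnormalized weight for each hypothesis is prior × ∏ likelihoods (using 1 − P(present | H) for each absent cue):
  survey request: 0.17 × 0.30 × (1 − 0.35) = 0.03315
  malware delivery: 0.83 × 0.78 × (1 − 0.77) = 0.1489
Marginal likelihood of the evidence = 0.18205.
P(malware delivery | evidence) = 0.1489 / 0.18205 ≈ 0.818.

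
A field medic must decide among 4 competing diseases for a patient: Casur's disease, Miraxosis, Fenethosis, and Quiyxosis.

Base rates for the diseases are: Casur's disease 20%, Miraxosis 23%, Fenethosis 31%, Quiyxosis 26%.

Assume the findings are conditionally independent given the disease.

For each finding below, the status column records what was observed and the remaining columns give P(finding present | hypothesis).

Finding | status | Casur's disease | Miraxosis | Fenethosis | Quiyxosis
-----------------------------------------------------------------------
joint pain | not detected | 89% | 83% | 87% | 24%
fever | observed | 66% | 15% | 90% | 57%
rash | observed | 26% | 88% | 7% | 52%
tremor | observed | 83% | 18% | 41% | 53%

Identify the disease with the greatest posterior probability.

For each hypothesis, the unnormalized posterior weight is prior × product of the finding likelihoods (using 1 − P(present | H) for each absent finding):
  Casur's disease: 0.20 × (1 − 0.89) × 0.66 × 0.26 × 0.83 = 0.0031334
  Miraxosis: 0.23 × (1 − 0.83) × 0.15 × 0.88 × 0.18 = 0.00092902
  Fenethosis: 0.31 × (1 − 0.87) × 0.90 × 0.07 × 0.41 = 0.0010409
  Quiyxosis: 0.26 × (1 − 0.24) × 0.57 × 0.52 × 0.53 = 0.031041
Normalizing constant Z = 0.0031334 + 0.00092902 + 0.0010409 + 0.031041 = 0.036145.
P(Casur's disease | evidence) ≈ 0.0031334 / 0.036145 ≈ 0.087
P(Miraxosis | evidence) ≈ 0.00092902 / 0.036145 ≈ 0.026
P(Fenethosis | evidence) ≈ 0.0010409 / 0.036145 ≈ 0.029
P(Quiyxosis | evidence) ≈ 0.031041 / 0.036145 ≈ 0.859
The largest is 0.859, so Quiyxosis is most probable.

Quiyxosis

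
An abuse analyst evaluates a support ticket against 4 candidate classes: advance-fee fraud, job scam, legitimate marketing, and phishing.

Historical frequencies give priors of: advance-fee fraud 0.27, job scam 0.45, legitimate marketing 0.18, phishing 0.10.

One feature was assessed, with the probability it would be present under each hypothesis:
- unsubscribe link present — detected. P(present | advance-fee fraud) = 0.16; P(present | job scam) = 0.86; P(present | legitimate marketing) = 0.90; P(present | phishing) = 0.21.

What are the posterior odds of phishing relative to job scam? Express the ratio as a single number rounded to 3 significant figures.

Unnormalized posterior weight (prior times the feature likelihood) for each of the two hypotheses:
  phishing: 0.10 × 0.21 = 0.021
  job scam: 0.45 × 0.86 = 0.387
Odds(phishing : job scam) = 0.021 / 0.387 ≈ 0.0543.

0.0543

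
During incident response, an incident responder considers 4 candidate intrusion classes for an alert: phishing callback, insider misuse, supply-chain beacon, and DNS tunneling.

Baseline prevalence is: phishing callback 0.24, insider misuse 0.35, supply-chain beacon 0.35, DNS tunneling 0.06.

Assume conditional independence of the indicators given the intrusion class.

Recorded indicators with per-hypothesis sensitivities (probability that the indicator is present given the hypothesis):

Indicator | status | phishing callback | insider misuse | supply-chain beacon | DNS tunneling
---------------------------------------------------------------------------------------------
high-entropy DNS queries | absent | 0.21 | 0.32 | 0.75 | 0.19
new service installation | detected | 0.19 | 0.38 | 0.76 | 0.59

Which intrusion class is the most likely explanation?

insider misuse

Multiply each prior by the joint likelihood of the indicator pattern (using 1 − P(present | H) for each absent indicator):
  phishing callback: 0.24 × (1 − 0.21) × 0.19 = 0.036024
  insider misuse: 0.35 × (1 − 0.32) × 0.38 = 0.09044
  supply-chain beacon: 0.35 × (1 − 0.75) × 0.76 = 0.0665
  DNS tunneling: 0.06 × (1 − 0.19) × 0.59 = 0.028674
The unnormalized weights sum to 0.22164.
P(phishing callback | evidence) ≈ 0.036024 / 0.22164 ≈ 0.163
P(insider misuse | evidence) ≈ 0.09044 / 0.22164 ≈ 0.408
P(supply-chain beacon | evidence) ≈ 0.0665 / 0.22164 ≈ 0.300
P(DNS tunneling | evidence) ≈ 0.028674 / 0.22164 ≈ 0.129
The largest is 0.408, so insider misuse is most probable.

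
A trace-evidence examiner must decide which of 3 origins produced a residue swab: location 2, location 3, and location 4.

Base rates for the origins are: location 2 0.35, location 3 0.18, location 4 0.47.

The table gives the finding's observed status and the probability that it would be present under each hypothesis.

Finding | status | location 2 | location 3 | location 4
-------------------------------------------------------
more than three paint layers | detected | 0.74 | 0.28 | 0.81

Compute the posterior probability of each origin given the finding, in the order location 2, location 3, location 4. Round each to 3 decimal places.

For each hypothesis, the unnormalized posterior weight is prior × likelihood:
  location 2: 0.35 × 0.74 = 0.259
  location 3: 0.18 × 0.28 = 0.0504
  location 4: 0.47 × 0.81 = 0.3807
Normalizing constant Z = 0.259 + 0.0504 + 0.3807 = 0.6901.
P(location 2 | evidence) = 0.259 / 0.6901 ≈ 0.375
P(location 3 | evidence) = 0.0504 / 0.6901 ≈ 0.073
P(location 4 | evidence) = 0.3807 / 0.6901 ≈ 0.552

0.375, 0.073, 0.552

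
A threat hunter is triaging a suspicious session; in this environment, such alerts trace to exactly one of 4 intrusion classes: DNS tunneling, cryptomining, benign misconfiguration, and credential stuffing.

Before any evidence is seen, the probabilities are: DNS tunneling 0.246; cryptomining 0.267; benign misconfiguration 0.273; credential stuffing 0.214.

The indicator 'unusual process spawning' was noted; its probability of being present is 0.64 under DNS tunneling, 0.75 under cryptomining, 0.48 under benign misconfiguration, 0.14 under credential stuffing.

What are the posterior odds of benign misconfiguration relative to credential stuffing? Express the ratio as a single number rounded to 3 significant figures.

4.37

The normalizing constant cancels in an odds ratio, so compute prior × likelihood for the two hypotheses only:
  benign misconfiguration: 0.273 × 0.48 = 0.13104
  credential stuffing: 0.214 × 0.14 = 0.02996
Odds(benign misconfiguration : credential stuffing) = 0.13104 / 0.02996 ≈ 4.37.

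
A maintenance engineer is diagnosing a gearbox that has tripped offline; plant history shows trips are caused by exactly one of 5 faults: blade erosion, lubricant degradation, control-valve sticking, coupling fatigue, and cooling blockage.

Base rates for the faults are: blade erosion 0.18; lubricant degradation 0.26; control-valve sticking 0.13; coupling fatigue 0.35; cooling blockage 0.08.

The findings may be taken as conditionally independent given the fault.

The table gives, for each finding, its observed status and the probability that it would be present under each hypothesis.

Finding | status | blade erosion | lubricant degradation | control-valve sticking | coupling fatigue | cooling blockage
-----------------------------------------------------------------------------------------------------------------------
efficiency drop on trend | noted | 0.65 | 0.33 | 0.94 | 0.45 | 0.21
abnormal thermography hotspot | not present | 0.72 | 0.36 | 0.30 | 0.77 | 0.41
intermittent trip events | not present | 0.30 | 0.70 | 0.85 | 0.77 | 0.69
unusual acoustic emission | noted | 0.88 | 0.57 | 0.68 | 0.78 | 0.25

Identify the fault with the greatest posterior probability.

blade erosion

By Bayes' rule with conditional independence, the unnormalized weight for each hypothesis is prior × ∏ likelihoods (using 1 − P(present | H) for each absent finding):
  blade erosion: 0.18 × 0.65 × (1 − 0.72) × (1 − 0.30) × 0.88 = 0.02018
  lubricant degradation: 0.26 × 0.33 × (1 − 0.36) × (1 − 0.70) × 0.57 = 0.00939
  control-valve sticking: 0.13 × 0.94 × (1 − 0.30) × (1 − 0.85) × 0.68 = 0.0087251
  coupling fatigue: 0.35 × 0.45 × (1 − 0.77) × (1 − 0.77) × 0.78 = 0.0064988
  cooling blockage: 0.08 × 0.21 × (1 − 0.41) × (1 − 0.69) × 0.25 = 0.00076818
Marginal likelihood of the evidence = 0.045562.
P(blade erosion | evidence) ≈ 0.02018 / 0.045562 ≈ 0.443
P(lubricant degradation | evidence) ≈ 0.00939 / 0.045562 ≈ 0.206
P(control-valve sticking | evidence) ≈ 0.0087251 / 0.045562 ≈ 0.191
P(coupling fatigue | evidence) ≈ 0.0064988 / 0.045562 ≈ 0.143
P(cooling blockage | evidence) ≈ 0.00076818 / 0.045562 ≈ 0.017
The largest is 0.443, so blade erosion is most probable.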